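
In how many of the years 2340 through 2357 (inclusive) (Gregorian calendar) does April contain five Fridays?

April has 30 days; it has five Fridays when Friday falls among the first (month-length − 28) days — i.e. when April 1 is one of Friday/Thursday.
April 1 by year: 2340:Mon 2341:Tue 2342:Wed 2343:Thu✓ 2344:Sat 2345:Sun 2346:Mon 2347:Tue 2348:Thu✓ 2349:Fri✓ 2350:Sat 2351:Sun 2352:Tue 2353:Wed 2354:Thu✓ 2355:Fri✓ 2356:Sun 2357:Mon
Years with five Fridays: 2343, 2348, 2349, 2354, 2355 → 5.

5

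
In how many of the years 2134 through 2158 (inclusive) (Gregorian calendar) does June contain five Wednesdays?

8

June has 30 days; it has five Wednesdays when Wednesday falls among the first (month-length − 28) days — i.e. when June 1 is one of Wednesday/Tuesday.
June 1 by year: 2134:Tue✓ 2135:Wed✓ 2136:Fri 2137:Sat 2138:Sun 2139:Mon 2140:Wed✓ 2141:Thu 2142:Fri 2143:Sat 2144:Mon 2145:Tue✓ 2146:Wed✓ 2147:Thu 2148:Sat 2149:Sun 2150:Mon 2151:Tue✓ 2152:Thu 2153:Fri 2154:Sat 2155:Sun 2156:Tue✓ 2157:Wed✓ 2158:Thu
Years with five Wednesdays: 2134, 2135, 2140, 2145, 2146, 2151, 2156, 2157 → 8.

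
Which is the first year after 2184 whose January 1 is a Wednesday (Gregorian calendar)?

Jan 1 advances by 2 weekdays after a leap year and by 1 after a common year.
2184: Jan 1 is Thursday (leap).
2185: Saturday
2186: Sunday
2187: Monday
2188: Tuesday (leap)
2189: Thursday
2190: Friday
2191: Saturday
2192: Sunday (leap)
2193: Tuesday
2194: Wednesday
2194 begins on a Wednesday

2194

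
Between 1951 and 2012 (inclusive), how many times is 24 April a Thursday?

Track 24 April's weekday year by year (advancing +1, or +2 across a Feb 29):
  1951: Tue  1952: Thu (+2) ✓  1953: Fri (+1)  1954: Sat (+1)  1955: Sun (+1)
  1956: Tue (+2)  1957: Wed (+1)  1958: Thu (+1) ✓  1959: Fri (+1)  1960: Sun (+2)
  1961: Mon (+1)  1962: Tue (+1)  1963: Wed (+1)  1964: Fri (+2)  … (34 more years) …
  1999: Sat (+1)  2000: Mon (+2)  2001: Tue (+1)  2002: Wed (+1)  2003: Thu (+1) ✓
  2004: Sat (+2)  2005: Sun (+1)  2006: Mon (+1)  2007: Tue (+1)  2008: Thu (+2) ✓
  2009: Fri (+1)  2010: Sat (+1)  2011: Sun (+1)  2012: Tue (+2)
Thursday years: 1952, 1958, 1969, 1975, 1980, 1986, 1997, 2003, 2008 — 9 in total.

9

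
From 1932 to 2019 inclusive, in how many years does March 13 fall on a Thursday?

12

Track March 13's weekday year by year (advancing +1, or +2 across a Feb 29):
  1932: Sun  1933: Mon (+1)  1934: Tue (+1)  1935: Wed (+1)  1936: Fri (+2)
  1937: Sat (+1)  1938: Sun (+1)  1939: Mon (+1)  1940: Wed (+2)  1941: Thu (+1) ✓
  1942: Fri (+1)  1943: Sat (+1)  1944: Mon (+2)  1945: Tue (+1)  … (60 more years) …
  2006: Mon (+1)  2007: Tue (+1)  2008: Thu (+2) ✓  2009: Fri (+1)  2010: Sat (+1)
  2011: Sun (+1)  2012: Tue (+2)  2013: Wed (+1)  2014: Thu (+1) ✓  2015: Fri (+1)
  2016: Sun (+2)  2017: Mon (+1)  2018: Tue (+1)  2019: Wed (+1)
Thursday years: 1941, 1947, 1952, 1958, 1969, 1975, 1980, 1986, 1997, 2003, 2008, 2014 — 12 in total.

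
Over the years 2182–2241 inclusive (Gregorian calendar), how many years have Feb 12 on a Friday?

9

Track Feb 12's weekday year by year (advancing +1, or +2 across a Feb 29):
  2182: Tue  2183: Wed (+1)  2184: Thu (+1)  2185: Sat (+2)  2186: Sun (+1)
  2187: Mon (+1)  2188: Tue (+1)  2189: Thu (+2)  2190: Fri (+1) ✓  2191: Sat (+1)
  2192: Sun (+1)  2193: Tue (+2)  2194: Wed (+1)  2195: Thu (+1)  … (32 more years) …
  2228: Tue (+1)  2229: Thu (+2)  2230: Fri (+1) ✓  2231: Sat (+1)  2232: Sun (+1)
  2233: Tue (+2)  2234: Wed (+1)  2235: Thu (+1)  2236: Fri (+1) ✓  2237: Sun (+2)
  2238: Mon (+1)  2239: Tue (+1)  2240: Wed (+1)  2241: Fri (+2) ✓
Friday years: 2190, 2196, 2202, 2208, 2213, 2219, 2230, 2236, 2241 — 9 in total.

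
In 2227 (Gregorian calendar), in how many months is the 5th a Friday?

2

Check the 5th of each month of 2227: Jan 5: Fri, Feb 5: Mon, Mar 5: Mon, Apr 5: Thu, May 5: Sat, Jun 5: Tue, Jul 5: Thu, Aug 5: Sun, Sep 5: Wed, Oct 5: Fri, Nov 5: Mon, Dec 5: Wed.
Friday occurs in January, October — 2 months.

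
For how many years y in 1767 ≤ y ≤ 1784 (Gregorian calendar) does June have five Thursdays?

June has 30 days; it has five Thursdays when Thursday falls among the first (month-length − 28) days — i.e. when June 1 is one of Thursday/Wednesday.
June 1 by year: 1767:Mon 1768:Wed✓ 1769:Thu✓ 1770:Fri 1771:Sat 1772:Mon 1773:Tue 1774:Wed✓ 1775:Thu✓ 1776:Sat 1777:Sun 1778:Mon 1779:Tue 1780:Thu✓ 1781:Fri 1782:Sat 1783:Sun 1784:Tue
Years with five Thursdays: 1768, 1769, 1774, 1775, 1780 → 5.

5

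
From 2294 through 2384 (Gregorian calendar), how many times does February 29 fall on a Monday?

3

Leap years in 2294–2384: 22 of them.
Feb 29 weekday advances by 5 (mod 7) from one leap year to the next four years later (or differs when a century non-leap intervenes).
Leap-day weekdays: 2296:Sat 2304:Mon✓ 2308:Sat 2312:Thu 2316:Tue 2320:Sun 2324:Fri 2328:Wed 2332:Mon✓ 2336:Sat 2340:Thu 2344:Tue 2348:Sun 2352:Fri 2356:Wed 2360:Mon✓ 2364:Sat 2368:Thu 2372:Tue 2376:Sun 2380:Fri 2384:Wed
Monday: 2304, 2332, 2360 → 3.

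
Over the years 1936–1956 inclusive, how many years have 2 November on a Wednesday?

Track 2 November's weekday year by year (advancing +1, or +2 across a Feb 29):
  1936: Mon  1937: Tue (+1)  1938: Wed (+1) ✓  1939: Thu (+1)  1940: Sat (+2)
  1941: Sun (+1)  1942: Mon (+1)  1943: Tue (+1)  1944: Thu (+2)  1945: Fri (+1)
  1946: Sat (+1)  1947: Sun (+1)  1948: Tue (+2)  1949: Wed (+1) ✓  1950: Thu (+1)
  1951: Fri (+1)  1952: Sun (+2)  1953: Mon (+1)  1954: Tue (+1)  1955: Wed (+1) ✓
  1956: Fri (+2)
Wednesday years: 1938, 1949, 1955 — 3 in total.

3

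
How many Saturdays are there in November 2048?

November 2048 has 30 days and begins on Sunday.
The first Saturday is November 7.
Saturdays fall on 7, 14, 21, 28 — that's 4.

4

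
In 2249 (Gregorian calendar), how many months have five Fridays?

4

A month of length L has five Fridays iff its first Friday is on day ≤ L−28 (so day 1–3 in a 31-day month, 1–2 in a 30-day month, day 1 in a leap February).
Checking each month of 2249: Jan starts Mon (31d); Feb starts Thu (28d); Mar starts Thu (31d) ✓; Apr starts Sun (30d); May starts Tue (31d); Jun starts Fri (30d) ✓; Jul starts Sun (31d); Aug starts Wed (31d) ✓; Sep starts Sat (30d); Oct starts Mon (31d); Nov starts Thu (30d) ✓; Dec starts Sat (31d).
Five-Friday months: March, June, August, November → 4.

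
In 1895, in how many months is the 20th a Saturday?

Check the 20th of each month of 1895: Jan 20: Sun, Feb 20: Wed, Mar 20: Wed, Apr 20: Sat, May 20: Mon, Jun 20: Thu, Jul 20: Sat, Aug 20: Tue, Sep 20: Fri, Oct 20: Sun, Nov 20: Wed, Dec 20: Fri.
Saturday occurs in April, July — 2 months.

2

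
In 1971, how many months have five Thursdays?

4

A month of length L has five Thursdays iff its first Thursday is on day ≤ L−28 (so day 1–3 in a 31-day month, 1–2 in a 30-day month, day 1 in a leap February).
Checking each month of 1971: Jan starts Fri (31d); Feb starts Mon (28d); Mar starts Mon (31d); Apr starts Thu (30d) ✓; May starts Sat (31d); Jun starts Tue (30d); Jul starts Thu (31d) ✓; Aug starts Sun (31d); Sep starts Wed (30d) ✓; Oct starts Fri (31d); Nov starts Mon (30d); Dec starts Wed (31d) ✓.
Five-Thursday months: April, July, September, December → 4.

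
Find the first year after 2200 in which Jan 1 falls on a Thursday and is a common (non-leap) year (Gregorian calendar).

2201

Jan 1 advances by 2 weekdays after a leap year and by 1 after a common year.
2200: Jan 1 is Wednesday.
2201: Thursday
2201 begins on a Thursday and is a common year.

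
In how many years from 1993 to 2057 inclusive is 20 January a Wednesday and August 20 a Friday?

8

Check each year's weekday for 20 January and August 20:
  1993: Wed/Fri ✓  1994: Thu/Sat  1995: Fri/Sun  1996: Sat/Tue  1997: Mon/Wed  1998: Tue/Thu  1999: Wed/Fri ✓  2000: Thu/Sun  2001: Sat/Mon  2002: Sun/Tue  2003: Mon/Wed  2004: Tue/Fri  2005: Thu/Sat  2006: Fri/Sun  …(37 more)…  2044: Wed/Sat  2045: Fri/Sun  2046: Sat/Mon  2047: Sun/Tue  2048: Mon/Thu  2049: Wed/Fri ✓  2050: Thu/Sat  2051: Fri/Sun  2052: Sat/Tue  2053: Mon/Wed  2054: Tue/Thu  2055: Wed/Fri ✓  2056: Thu/Sun  2057: Sat/Mon
Both conditions hold in: 1993, 1999, 2010, 2021, 2027, 2038, 2049, 2055 — 8.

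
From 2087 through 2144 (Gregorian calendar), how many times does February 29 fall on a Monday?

Leap years in 2087–2144: 14 of them.
Feb 29 weekday advances by 5 (mod 7) from one leap year to the next four years later (or differs when a century non-leap intervenes).
Leap-day weekdays: 2088:Sun 2092:Fri 2096:Wed 2104:Fri 2108:Wed 2112:Mon✓ 2116:Sat 2120:Thu 2124:Tue 2128:Sun 2132:Fri 2136:Wed 2140:Mon✓ 2144:Sat
Monday: 2112, 2140 → 2.

2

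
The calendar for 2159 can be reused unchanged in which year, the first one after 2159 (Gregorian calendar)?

Two years share a calendar iff Jan 1 falls on the same weekday and both are leap or both are common. 2159: Jan 1 is Monday, common year.
2160: Jan 1 Tuesday, leap
2161: Jan 1 Thursday, common
2162: Jan 1 Friday, common
2163: Jan 1 Saturday, common
2164: Jan 1 Sunday, leap
2165: Jan 1 Tuesday, common
2166: Jan 1 Wednesday, common
2167: Jan 1 Thursday, common
2168: Jan 1 Friday, leap
2169: Jan 1 Sunday, common
2170: Jan 1 Monday, common
2170 matches on both conditions.

2170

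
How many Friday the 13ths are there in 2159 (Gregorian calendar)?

Check the 13th of each month of 2159: Jan 13: Sat, Feb 13: Tue, Mar 13: Tue, Apr 13: Fri, May 13: Sun, Jun 13: Wed, Jul 13: Fri, Aug 13: Mon, Sep 13: Thu, Oct 13: Sat, Nov 13: Tue, Dec 13: Thu.
Friday occurs in April, July — 2 months.

2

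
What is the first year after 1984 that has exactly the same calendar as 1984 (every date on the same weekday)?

2012

Two years share a calendar iff Jan 1 falls on the same weekday and both are leap or both are common. 1984: Jan 1 is Sunday, leap year.
1985: Jan 1 Tuesday, common
1986: Jan 1 Wednesday, common
1987: Jan 1 Thursday, common
1988: Jan 1 Friday, leap
1989: Jan 1 Sunday, common
1990: Jan 1 Monday, common
1991: Jan 1 Tuesday, common
1992: Jan 1 Wednesday, leap
1993: Jan 1 Friday, common
1994: Jan 1 Saturday, common
1995: Jan 1 Sunday, common
1996: Jan 1 Monday, leap
1997: Jan 1 Wednesday, common
1998: Jan 1 Thursday, common
1999: Jan 1 Friday, common
2000: Jan 1 Saturday, leap
2001: Jan 1 Monday, common
2002: Jan 1 Tuesday, common
2003: Jan 1 Wednesday, common
2004: Jan 1 Thursday, leap
2005: Jan 1 Saturday, common
2006: Jan 1 Sunday, common
2007: Jan 1 Monday, common
2008: Jan 1 Tuesday, leap
2009: Jan 1 Thursday, common
2010: Jan 1 Friday, common
2011: Jan 1 Saturday, common
2012: Jan 1 Sunday, leap
2012 matches on both conditions.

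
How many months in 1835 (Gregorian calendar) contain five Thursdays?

A month of length L has five Thursdays iff its first Thursday is on day ≤ L−28 (so day 1–3 in a 31-day month, 1–2 in a 30-day month, day 1 in a leap February).
Checking each month of 1835: Jan starts Thu (31d) ✓; Feb starts Sun (28d); Mar starts Sun (31d); Apr starts Wed (30d) ✓; May starts Fri (31d); Jun starts Mon (30d); Jul starts Wed (31d) ✓; Aug starts Sat (31d); Sep starts Tue (30d); Oct starts Thu (31d) ✓; Nov starts Sun (30d); Dec starts Tue (31d) ✓.
Five-Thursday months: January, April, July, October, December → 5.

5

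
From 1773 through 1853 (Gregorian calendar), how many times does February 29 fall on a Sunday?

Leap years in 1773–1853: 19 of them.
Feb 29 weekday advances by 5 (mod 7) from one leap year to the next four years later (or differs when a century non-leap intervenes).
Leap-day weekdays: 1776:Thu 1780:Tue 1784:Sun✓ 1788:Fri 1792:Wed 1796:Mon 1804:Wed 1808:Mon 1812:Sat 1816:Thu 1820:Tue 1824:Sun✓ 1828:Fri 1832:Wed 1836:Mon 1840:Sat 1844:Thu 1848:Tue 1852:Sun✓
Sunday: 1784, 1824, 1852 → 3.

3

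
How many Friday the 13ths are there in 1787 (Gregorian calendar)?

2

Check the 13th of each month of 1787: Jan 13: Sat, Feb 13: Tue, Mar 13: Tue, Apr 13: Fri, May 13: Sun, Jun 13: Wed, Jul 13: Fri, Aug 13: Mon, Sep 13: Thu, Oct 13: Sat, Nov 13: Tue, Dec 13: Thu.
Friday occurs in April, July — 2 months.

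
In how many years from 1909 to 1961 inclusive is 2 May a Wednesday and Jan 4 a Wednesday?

Check each year's weekday for 2 May and Jan 4:
  1909: Sun/Mon  1910: Mon/Tue  1911: Tue/Wed  1912: Thu/Thu  1913: Fri/Sat  1914: Sat/Sun  1915: Sun/Mon  1916: Tue/Tue  1917: Wed/Thu  1918: Thu/Fri  1919: Fri/Sat  1920: Sun/Sun  1921: Mon/Tue  1922: Tue/Wed  …(25 more)…  1948: Sun/Sun  1949: Mon/Tue  1950: Tue/Wed  1951: Wed/Thu  1952: Fri/Fri  1953: Sat/Sun  1954: Sun/Mon  1955: Mon/Tue  1956: Wed/Wed ✓  1957: Thu/Fri  1958: Fri/Sat  1959: Sat/Sun  1960: Mon/Mon  1961: Tue/Wed
Both conditions hold in: 1928, 1956 — 2.

2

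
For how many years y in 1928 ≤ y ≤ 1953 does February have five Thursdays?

February has 28 days (29 in leap years); it has five Thursdays when Thursday falls among the first (month-length − 28) days — i.e. when February 1 is Thursday in a leap year (never in a common year).
February 1 by year: 1928:Wed 1929:Fri 1930:Sat 1931:Sun 1932:Mon 1933:Wed 1934:Thu 1935:Fri 1936:Sat 1937:Mon 1938:Tue 1939:Wed 1940:Thu✓ 1941:Sat 1942:Sun 1943:Mon 1944:Tue 1945:Thu 1946:Fri 1947:Sat 1948:Sun 1949:Tue 1950:Wed 1951:Thu 1952:Fri 1953:Sun
Years with five Thursdays: 1940 → 1.

1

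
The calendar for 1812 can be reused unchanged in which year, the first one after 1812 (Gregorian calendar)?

Two years share a calendar iff Jan 1 falls on the same weekday and both are leap or both are common. 1812: Jan 1 is Wednesday, leap year.
1813: Jan 1 Friday, common
1814: Jan 1 Saturday, common
1815: Jan 1 Sunday, common
1816: Jan 1 Monday, leap
1817: Jan 1 Wednesday, common
1818: Jan 1 Thursday, common
1819: Jan 1 Friday, common
1820: Jan 1 Saturday, leap
1821: Jan 1 Monday, common
1822: Jan 1 Tuesday, common
1823: Jan 1 Wednesday, common
1824: Jan 1 Thursday, leap
1825: Jan 1 Saturday, common
1826: Jan 1 Sunday, common
1827: Jan 1 Monday, common
1828: Jan 1 Tuesday, leap
1829: Jan 1 Thursday, common
1830: Jan 1 Friday, common
1831: Jan 1 Saturday, common
1832: Jan 1 Sunday, leap
1833: Jan 1 Tuesday, common
1834: Jan 1 Wednesday, common
1835: Jan 1 Thursday, common
1836: Jan 1 Friday, leap
1837: Jan 1 Sunday, common
1838: Jan 1 Monday, common
1839: Jan 1 Tuesday, common
1840: Jan 1 Wednesday, leap
1840 matches on both conditions.

1840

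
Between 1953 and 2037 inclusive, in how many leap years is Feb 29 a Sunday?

3

Leap years in 1953–2037: 21 of them.
Feb 29 weekday advances by 5 (mod 7) from one leap year to the next four years later (or differs when a century non-leap intervenes).
Leap-day weekdays: 1956:Wed 1960:Mon 1964:Sat 1968:Thu 1972:Tue 1976:Sun✓ 1980:Fri 1984:Wed 1988:Mon 1992:Sat 1996:Thu 2000:Tue 2004:Sun✓ 2008:Fri 2012:Wed 2016:Mon 2020:Sat 2024:Thu 2028:Tue 2032:Sun✓ 2036:Fri
Sunday: 1976, 2004, 2032 → 3.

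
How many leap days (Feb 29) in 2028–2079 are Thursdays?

Leap years in 2028–2079: 13 of them.
Feb 29 weekday advances by 5 (mod 7) from one leap year to the next four years later (or differs when a century non-leap intervenes).
Leap-day weekdays: 2028:Tue 2032:Sun 2036:Fri 2040:Wed 2044:Mon 2048:Sat 2052:Thu✓ 2056:Tue 2060:Sun 2064:Fri 2068:Wed 2072:Mon 2076:Sat
Thursday: 2052 → 1.

1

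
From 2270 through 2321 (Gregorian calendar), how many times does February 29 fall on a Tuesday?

2

Leap years in 2270–2321: 12 of them.
Feb 29 weekday advances by 5 (mod 7) from one leap year to the next four years later (or differs when a century non-leap intervenes).
Leap-day weekdays: 2272:Thu 2276:Tue✓ 2280:Sun 2284:Fri 2288:Wed 2292:Mon 2296:Sat 2304:Mon 2308:Sat 2312:Thu 2316:Tue✓ 2320:Sun
Tuesday: 2276, 2316 → 2.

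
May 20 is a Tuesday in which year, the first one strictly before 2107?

From one year to the next, a fixed date's weekday advances by 1, or by 2 when a Feb 29 lies between the two dates.
2107: May 20 is Friday.
2106: Thursday (−1)
2105: Wednesday (−1)
2104: Tuesday (−1)
May 20 falls on a Tuesday in 2104.

2104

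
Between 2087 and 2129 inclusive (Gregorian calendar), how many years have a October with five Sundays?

19

October has 31 days; it has five Sundays when Sunday falls among the first (month-length − 28) days — i.e. when October 1 is one of Sunday/Saturday/Friday.
October 1 by year: 2087:Wed 2088:Fri✓ 2089:Sat✓ 2090:Sun✓ 2091:Mon 2092:Wed 2093:Thu 2094:Fri✓ 2095:Sat✓ 2096:Mon 2097:Tue 2098:Wed 2099:Thu 2100:Fri✓ 2101:Sat✓ …(13 more)… 2115:Tue 2116:Thu 2117:Fri✓ 2118:Sat✓ 2119:Sun✓ 2120:Tue 2121:Wed 2122:Thu 2123:Fri✓ 2124:Sun✓ 2125:Mon 2126:Tue 2127:Wed 2128:Fri✓ 2129:Sat✓
Years with five Sundays: 2088, 2089, 2090, 2094, 2095, 2100, 2101, 2102, 2106, 2107, 2112, 2113, 2117, 2118, 2119, 2123, 2124, 2128, 2129 → 19.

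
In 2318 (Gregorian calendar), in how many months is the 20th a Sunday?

Check the 20th of each month of 2318: Jan 20: Sun, Feb 20: Wed, Mar 20: Wed, Apr 20: Sat, May 20: Mon, Jun 20: Thu, Jul 20: Sat, Aug 20: Tue, Sep 20: Fri, Oct 20: Sun, Nov 20: Wed, Dec 20: Fri.
Sunday occurs in January, October — 2 months.

2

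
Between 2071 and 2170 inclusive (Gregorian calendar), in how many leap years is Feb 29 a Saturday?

3

Leap years in 2071–2170: 24 of them.
Feb 29 weekday advances by 5 (mod 7) from one leap year to the next four years later (or differs when a century non-leap intervenes).
Leap-day weekdays: 2072:Mon 2076:Sat✓ 2080:Thu 2084:Tue 2088:Sun 2092:Fri 2096:Wed 2104:Fri 2108:Wed 2112:Mon 2116:Sat✓ 2120:Thu 2124:Tue 2128:Sun 2132:Fri 2136:Wed 2140:Mon 2144:Sat✓ 2148:Thu 2152:Tue 2156:Sun 2160:Fri 2164:Wed 2168:Mon
Saturday: 2076, 2116, 2144 → 3.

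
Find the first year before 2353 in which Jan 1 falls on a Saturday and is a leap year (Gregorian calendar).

2344

Jan 1 advances by 2 weekdays after a leap year and by 1 after a common year.
2353: Jan 1 is Thursday.
2352: Tuesday (leap)
2351: Monday
2350: Sunday
2349: Saturday
2348: Thursday (leap)
2347: Wednesday
2346: Tuesday
2345: Monday
2344: Saturday (leap)
2344 begins on a Saturday and is a leap year.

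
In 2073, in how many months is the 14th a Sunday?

Check the 14th of each month of 2073: Jan 14: Sat, Feb 14: Tue, Mar 14: Tue, Apr 14: Fri, May 14: Sun, Jun 14: Wed, Jul 14: Fri, Aug 14: Mon, Sep 14: Thu, Oct 14: Sat, Nov 14: Tue, Dec 14: Thu.
Sunday occurs in May — 1 month.

1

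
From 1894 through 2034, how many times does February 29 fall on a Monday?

5

Leap years in 1894–2034: 34 of them.
Feb 29 weekday advances by 5 (mod 7) from one leap year to the next four years later (or differs when a century non-leap intervenes).
Leap-day weekdays: 1896:Sat 1904:Mon✓ 1908:Sat 1912:Thu 1916:Tue 1920:Sun 1924:Fri 1928:Wed 1932:Mon✓ 1936:Sat 1940:Thu 1944:Tue 1948:Sun …(8 more)… 1984:Wed 1988:Mon✓ 1992:Sat 1996:Thu 2000:Tue 2004:Sun 2008:Fri 2012:Wed 2016:Mon✓ 2020:Sat 2024:Thu 2028:Tue 2032:Sun
Monday: 1904, 1932, 1960, 1988, 2016 → 5.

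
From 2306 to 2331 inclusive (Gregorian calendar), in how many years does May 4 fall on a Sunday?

4

Track May 4's weekday year by year (advancing +1, or +2 across a Feb 29):
  2306: Fri  2307: Sat (+1)  2308: Mon (+2)  2309: Tue (+1)  2310: Wed (+1)
  2311: Thu (+1)  2312: Sat (+2)  2313: Sun (+1) ✓  2314: Mon (+1)  2315: Tue (+1)
  2316: Thu (+2)  2317: Fri (+1)  2318: Sat (+1)  2319: Sun (+1) ✓  2320: Tue (+2)
  2321: Wed (+1)  2322: Thu (+1)  2323: Fri (+1)  2324: Sun (+2) ✓  2325: Mon (+1)
  2326: Tue (+1)  2327: Wed (+1)  2328: Fri (+2)  2329: Sat (+1)  2330: Sun (+1) ✓
  2331: Mon (+1)
Sunday years: 2313, 2319, 2324, 2330 — 4 in total.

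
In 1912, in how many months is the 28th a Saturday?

Check the 28th of each month of 1912: Jan 28: Sun, Feb 28: Wed, Mar 28: Thu, Apr 28: Sun, May 28: Tue, Jun 28: Fri, Jul 28: Sun, Aug 28: Wed, Sep 28: Sat, Oct 28: Mon, Nov 28: Thu, Dec 28: Sat.
Saturday occurs in September, December — 2 months.

2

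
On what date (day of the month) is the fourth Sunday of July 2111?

July 1, 2111 is a Wednesday, so the first Sunday is the 5th.
The fourth Sunday is 5 + 21 = 26.

26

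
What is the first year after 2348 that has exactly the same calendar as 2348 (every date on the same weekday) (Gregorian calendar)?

2376

Two years share a calendar iff Jan 1 falls on the same weekday and both are leap or both are common. 2348: Jan 1 is Thursday, leap year.
2349: Jan 1 Saturday, common
2350: Jan 1 Sunday, common
2351: Jan 1 Monday, common
2352: Jan 1 Tuesday, leap
2353: Jan 1 Thursday, common
2354: Jan 1 Friday, common
2355: Jan 1 Saturday, common
2356: Jan 1 Sunday, leap
2357: Jan 1 Tuesday, common
2358: Jan 1 Wednesday, common
2359: Jan 1 Thursday, common
2360: Jan 1 Friday, leap
2361: Jan 1 Sunday, common
2362: Jan 1 Monday, common
2363: Jan 1 Tuesday, common
2364: Jan 1 Wednesday, leap
2365: Jan 1 Friday, common
2366: Jan 1 Saturday, common
2367: Jan 1 Sunday, common
2368: Jan 1 Monday, leap
2369: Jan 1 Wednesday, common
2370: Jan 1 Thursday, common
2371: Jan 1 Friday, common
2372: Jan 1 Saturday, leap
2373: Jan 1 Monday, common
2374: Jan 1 Tuesday, common
2375: Jan 1 Wednesday, common
2376: Jan 1 Thursday, leap
2376 matches on both conditions.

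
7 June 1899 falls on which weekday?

January 1, 1899 is a Sunday.
June 7 is day 158 of the year, i.e. 157 days after Jan 1.
157 mod 7 = 3, so advance 3 weekdays from Sunday: Wednesday.

Wednesday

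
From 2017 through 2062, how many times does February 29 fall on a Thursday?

2

Leap years in 2017–2062: 11 of them.
Feb 29 weekday advances by 5 (mod 7) from one leap year to the next four years later (or differs when a century non-leap intervenes).
Leap-day weekdays: 2020:Sat 2024:Thu✓ 2028:Tue 2032:Sun 2036:Fri 2040:Wed 2044:Mon 2048:Sat 2052:Thu✓ 2056:Tue 2060:Sun
Thursday: 2024, 2052 → 2.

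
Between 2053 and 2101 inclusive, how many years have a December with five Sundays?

19

December has 31 days; it has five Sundays when Sunday falls among the first (month-length − 28) days — i.e. when December 1 is one of Sunday/Saturday/Friday.
December 1 by year: 2053:Mon 2054:Tue 2055:Wed 2056:Fri✓ 2057:Sat✓ 2058:Sun✓ 2059:Mon 2060:Wed 2061:Thu 2062:Fri✓ 2063:Sat✓ 2064:Mon 2065:Tue 2066:Wed 2067:Thu …(19 more)… 2087:Mon 2088:Wed 2089:Thu 2090:Fri✓ 2091:Sat✓ 2092:Mon 2093:Tue 2094:Wed 2095:Thu 2096:Sat✓ 2097:Sun✓ 2098:Mon 2099:Tue 2100:Wed 2101:Thu
Years with five Sundays: 2056, 2057, 2058, 2062, 2063, 2068, 2069, 2073, 2074, 2075, 2079, 2080, 2084, 2085, 2086, 2090, 2091, 2096, 2097 → 19.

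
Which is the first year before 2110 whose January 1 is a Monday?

Jan 1 advances by 2 weekdays after a leap year and by 1 after a common year.
2110: Jan 1 is Wednesday.
2109: Tuesday
2108: Sunday (leap)
2107: Saturday
2106: Friday
2105: Thursday
2104: Tuesday (leap)
2103: Monday
2103 begins on a Monday

2103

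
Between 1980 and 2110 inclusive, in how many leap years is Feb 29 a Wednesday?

Leap years in 1980–2110: 32 of them.
Feb 29 weekday advances by 5 (mod 7) from one leap year to the next four years later (or differs when a century non-leap intervenes).
Leap-day weekdays: 1980:Fri 1984:Wed✓ 1988:Mon 1992:Sat 1996:Thu 2000:Tue 2004:Sun 2008:Fri 2012:Wed✓ 2016:Mon 2020:Sat 2024:Thu 2028:Tue …(6 more)… 2056:Tue 2060:Sun 2064:Fri 2068:Wed✓ 2072:Mon 2076:Sat 2080:Thu 2084:Tue 2088:Sun 2092:Fri 2096:Wed✓ 2104:Fri 2108:Wed✓
Wednesday: 1984, 2012, 2040, 2068, 2096, 2108 → 6.

6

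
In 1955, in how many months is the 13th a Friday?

Check the 13th of each month of 1955: Jan 13: Thu, Feb 13: Sun, Mar 13: Sun, Apr 13: Wed, May 13: Fri, Jun 13: Mon, Jul 13: Wed, Aug 13: Sat, Sep 13: Tue, Oct 13: Thu, Nov 13: Sun, Dec 13: Tue.
Friday occurs in May — 1 month.

1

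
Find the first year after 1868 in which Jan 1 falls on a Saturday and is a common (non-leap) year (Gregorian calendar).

1870

Jan 1 advances by 2 weekdays after a leap year and by 1 after a common year.
1868: Jan 1 is Wednesday (leap).
1869: Friday
1870: Saturday
1870 begins on a Saturday and is a common year.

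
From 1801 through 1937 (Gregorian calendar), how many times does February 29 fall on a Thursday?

4

Leap years in 1801–1937: 33 of them.
Feb 29 weekday advances by 5 (mod 7) from one leap year to the next four years later (or differs when a century non-leap intervenes).
Leap-day weekdays: 1804:Wed 1808:Mon 1812:Sat 1816:Thu✓ 1820:Tue 1824:Sun 1828:Fri 1832:Wed 1836:Mon 1840:Sat 1844:Thu✓ 1848:Tue 1852:Sun …(7 more)… 1884:Fri 1888:Wed 1892:Mon 1896:Sat 1904:Mon 1908:Sat 1912:Thu✓ 1916:Tue 1920:Sun 1924:Fri 1928:Wed 1932:Mon 1936:Sat
Thursday: 1816, 1844, 1872, 1912 → 4.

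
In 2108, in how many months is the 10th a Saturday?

Check the 10th of each month of 2108: Jan 10: Tue, Feb 10: Fri, Mar 10: Sat, Apr 10: Tue, May 10: Thu, Jun 10: Sun, Jul 10: Tue, Aug 10: Fri, Sep 10: Mon, Oct 10: Wed, Nov 10: Sat, Dec 10: Mon.
Saturday occurs in March, November — 2 months.

2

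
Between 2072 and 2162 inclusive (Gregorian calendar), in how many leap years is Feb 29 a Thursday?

Leap years in 2072–2162: 22 of them.
Feb 29 weekday advances by 5 (mod 7) from one leap year to the next four years later (or differs when a century non-leap intervenes).
Leap-day weekdays: 2072:Mon 2076:Sat 2080:Thu✓ 2084:Tue 2088:Sun 2092:Fri 2096:Wed 2104:Fri 2108:Wed 2112:Mon 2116:Sat 2120:Thu✓ 2124:Tue 2128:Sun 2132:Fri 2136:Wed 2140:Mon 2144:Sat 2148:Thu✓ 2152:Tue 2156:Sun 2160:Fri
Thursday: 2080, 2120, 2148 → 3.

3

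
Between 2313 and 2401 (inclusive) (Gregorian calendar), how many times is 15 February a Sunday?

13

Track 15 February's weekday year by year (advancing +1, or +2 across a Feb 29):
  2313: Sat  2314: Sun (+1) ✓  2315: Mon (+1)  2316: Tue (+1)  2317: Thu (+2)
  2318: Fri (+1)  2319: Sat (+1)  2320: Sun (+1) ✓  2321: Tue (+2)  2322: Wed (+1)
  2323: Thu (+1)  2324: Fri (+1)  2325: Sun (+2) ✓  2326: Mon (+1)  … (61 more years) …
  2388: Mon (+1)  2389: Wed (+2)  2390: Thu (+1)  2391: Fri (+1)  2392: Sat (+1)
  2393: Mon (+2)  2394: Tue (+1)  2395: Wed (+1)  2396: Thu (+1)  2397: Sat (+2)
  2398: Sun (+1) ✓  2399: Mon (+1)  2400: Tue (+1)  2401: Thu (+2)
Sunday years: 2314, 2320, 2325, 2331, 2342, 2348, 2353, 2359, 2370, 2376, 2381, 2387, 2398 — 13 in total.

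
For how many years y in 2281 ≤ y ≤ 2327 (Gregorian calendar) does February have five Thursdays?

1

February has 28 days (29 in leap years); it has five Thursdays when Thursday falls among the first (month-length − 28) days — i.e. when February 1 is Thursday in a leap year (never in a common year).
February 1 by year: 2281:Tue 2282:Wed 2283:Thu 2284:Fri 2285:Sun 2286:Mon 2287:Tue 2288:Wed 2289:Fri 2290:Sat 2291:Sun 2292:Mon 2293:Wed 2294:Thu 2295:Fri …(17 more)… 2313:Sat 2314:Sun 2315:Mon 2316:Tue 2317:Thu 2318:Fri 2319:Sat 2320:Sun 2321:Tue 2322:Wed 2323:Thu 2324:Fri 2325:Sun 2326:Mon 2327:Tue
Years with five Thursdays: 2312 → 1.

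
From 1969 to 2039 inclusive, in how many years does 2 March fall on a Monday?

10

Track 2 March's weekday year by year (advancing +1, or +2 across a Feb 29):
  1969: Sun  1970: Mon (+1) ✓  1971: Tue (+1)  1972: Thu (+2)  1973: Fri (+1)
  1974: Sat (+1)  1975: Sun (+1)  1976: Tue (+2)  1977: Wed (+1)  1978: Thu (+1)
  1979: Fri (+1)  1980: Sun (+2)  1981: Mon (+1) ✓  1982: Tue (+1)  … (43 more years) …
  2026: Mon (+1) ✓  2027: Tue (+1)  2028: Thu (+2)  2029: Fri (+1)  2030: Sat (+1)
  2031: Sun (+1)  2032: Tue (+2)  2033: Wed (+1)  2034: Thu (+1)  2035: Fri (+1)
  2036: Sun (+2)  2037: Mon (+1) ✓  2038: Tue (+1)  2039: Wed (+1)
Monday years: 1970, 1981, 1987, 1992, 1998, 2009, 2015, 2020, 2026, 2037 — 10 in total.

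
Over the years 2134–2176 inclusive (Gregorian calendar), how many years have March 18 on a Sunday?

Track March 18's weekday year by year (advancing +1, or +2 across a Feb 29):
  2134: Thu  2135: Fri (+1)  2136: Sun (+2) ✓  2137: Mon (+1)  2138: Tue (+1)
  2139: Wed (+1)  2140: Fri (+2)  2141: Sat (+1)  2142: Sun (+1) ✓  2143: Mon (+1)
  2144: Wed (+2)  2145: Thu (+1)  2146: Fri (+1)  2147: Sat (+1)  … (15 more years) …
  2163: Fri (+1)  2164: Sun (+2) ✓  2165: Mon (+1)  2166: Tue (+1)  2167: Wed (+1)
  2168: Fri (+2)  2169: Sat (+1)  2170: Sun (+1) ✓  2171: Mon (+1)  2172: Wed (+2)
  2173: Thu (+1)  2174: Fri (+1)  2175: Sat (+1)  2176: Mon (+2)
Sunday years: 2136, 2142, 2153, 2159, 2164, 2170 — 6 in total.

6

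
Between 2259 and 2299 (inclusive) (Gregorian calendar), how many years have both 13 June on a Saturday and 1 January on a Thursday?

Check each year's weekday for 13 June and 1 January:
  2259: Mon/Sat  2260: Wed/Sun  2261: Thu/Tue  2262: Fri/Wed  2263: Sat/Thu ✓  2264: Mon/Fri  2265: Tue/Sun  2266: Wed/Mon  2267: Thu/Tue  2268: Sat/Wed  2269: Sun/Fri  2270: Mon/Sat  2271: Tue/Sun  2272: Thu/Mon  …(13 more)…  2286: Sun/Fri  2287: Mon/Sat  2288: Wed/Sun  2289: Thu/Tue  2290: Fri/Wed  2291: Sat/Thu ✓  2292: Mon/Fri  2293: Tue/Sun  2294: Wed/Mon  2295: Thu/Tue  2296: Sat/Wed  2297: Sun/Fri  2298: Mon/Sat  2299: Tue/Sun
Both conditions hold in: 2263, 2274, 2285, 2291 — 4.

4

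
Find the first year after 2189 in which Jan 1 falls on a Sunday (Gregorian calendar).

2192

Jan 1 advances by 2 weekdays after a leap year and by 1 after a common year.
2189: Jan 1 is Thursday.
2190: Friday
2191: Saturday
2192: Sunday (leap)
2192 begins on a Sunday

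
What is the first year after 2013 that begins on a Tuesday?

2019

Jan 1 advances by 2 weekdays after a leap year and by 1 after a common year.
2013: Jan 1 is Tuesday.
2014: Wednesday
2015: Thursday
2016: Friday (leap)
2017: Sunday
2018: Monday
2019: Tuesday
2019 begins on a Tuesday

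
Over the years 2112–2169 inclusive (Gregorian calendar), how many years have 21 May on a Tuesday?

8

Track 21 May's weekday year by year (advancing +1, or +2 across a Feb 29):
  2112: Sat  2113: Sun (+1)  2114: Mon (+1)  2115: Tue (+1) ✓  2116: Thu (+2)
  2117: Fri (+1)  2118: Sat (+1)  2119: Sun (+1)  2120: Tue (+2) ✓  2121: Wed (+1)
  2122: Thu (+1)  2123: Fri (+1)  2124: Sun (+2)  2125: Mon (+1)  … (30 more years) …
  2156: Fri (+2)  2157: Sat (+1)  2158: Sun (+1)  2159: Mon (+1)  2160: Wed (+2)
  2161: Thu (+1)  2162: Fri (+1)  2163: Sat (+1)  2164: Mon (+2)  2165: Tue (+1) ✓
  2166: Wed (+1)  2167: Thu (+1)  2168: Sat (+2)  2169: Sun (+1)
Tuesday years: 2115, 2120, 2126, 2137, 2143, 2148, 2154, 2165 — 8 in total.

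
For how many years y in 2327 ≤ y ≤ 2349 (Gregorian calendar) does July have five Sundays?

10

July has 31 days; it has five Sundays when Sunday falls among the first (month-length − 28) days — i.e. when July 1 is one of Sunday/Saturday/Friday.
July 1 by year: 2327:Fri✓ 2328:Sun✓ 2329:Mon 2330:Tue 2331:Wed 2332:Fri✓ 2333:Sat✓ 2334:Sun✓ 2335:Mon 2336:Wed 2337:Thu 2338:Fri✓ 2339:Sat✓ 2340:Mon 2341:Tue 2342:Wed 2343:Thu 2344:Sat✓ 2345:Sun✓ 2346:Mon 2347:Tue 2348:Thu 2349:Fri✓
Years with five Sundays: 2327, 2328, 2332, 2333, 2334, 2338, 2339, 2344, 2345, 2349 → 10.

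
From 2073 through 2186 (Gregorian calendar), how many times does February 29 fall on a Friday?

Leap years in 2073–2186: 27 of them.
Feb 29 weekday advances by 5 (mod 7) from one leap year to the next four years later (or differs when a century non-leap intervenes).
Leap-day weekdays: 2076:Sat 2080:Thu 2084:Tue 2088:Sun 2092:Fri✓ 2096:Wed 2104:Fri✓ 2108:Wed 2112:Mon 2116:Sat 2120:Thu 2124:Tue 2128:Sun 2132:Fri✓ 2136:Wed 2140:Mon 2144:Sat 2148:Thu 2152:Tue 2156:Sun 2160:Fri✓ 2164:Wed 2168:Mon 2172:Sat 2176:Thu 2180:Tue 2184:Sun
Friday: 2092, 2104, 2132, 2160 → 4.

4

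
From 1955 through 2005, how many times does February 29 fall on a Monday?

Leap years in 1955–2005: 13 of them.
Feb 29 weekday advances by 5 (mod 7) from one leap year to the next four years later (or differs when a century non-leap intervenes).
Leap-day weekdays: 1956:Wed 1960:Mon✓ 1964:Sat 1968:Thu 1972:Tue 1976:Sun 1980:Fri 1984:Wed 1988:Mon✓ 1992:Sat 1996:Thu 2000:Tue 2004:Sun
Monday: 1960, 1988 → 2.

2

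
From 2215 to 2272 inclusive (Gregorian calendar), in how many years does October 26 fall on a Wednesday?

8

Track October 26's weekday year by year (advancing +1, or +2 across a Feb 29):
  2215: Thu  2216: Sat (+2)  2217: Sun (+1)  2218: Mon (+1)  2219: Tue (+1)
  2220: Thu (+2)  2221: Fri (+1)  2222: Sat (+1)  2223: Sun (+1)  2224: Tue (+2)
  2225: Wed (+1) ✓  2226: Thu (+1)  2227: Fri (+1)  2228: Sun (+2)  … (30 more years) …
  2259: Wed (+1) ✓  2260: Fri (+2)  2261: Sat (+1)  2262: Sun (+1)  2263: Mon (+1)
  2264: Wed (+2) ✓  2265: Thu (+1)  2266: Fri (+1)  2267: Sat (+1)  2268: Mon (+2)
  2269: Tue (+1)  2270: Wed (+1) ✓  2271: Thu (+1)  2272: Sat (+2)
Wednesday years: 2225, 2231, 2236, 2242, 2253, 2259, 2264, 2270 — 8 in total.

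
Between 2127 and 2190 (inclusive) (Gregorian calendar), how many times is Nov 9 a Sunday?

10

Track Nov 9's weekday year by year (advancing +1, or +2 across a Feb 29):
  2127: Sun ✓  2128: Tue (+2)  2129: Wed (+1)  2130: Thu (+1)  2131: Fri (+1)
  2132: Sun (+2) ✓  2133: Mon (+1)  2134: Tue (+1)  2135: Wed (+1)  2136: Fri (+2)
  2137: Sat (+1)  2138: Sun (+1) ✓  2139: Mon (+1)  2140: Wed (+2)  … (36 more years) …
  2177: Sun (+1) ✓  2178: Mon (+1)  2179: Tue (+1)  2180: Thu (+2)  2181: Fri (+1)
  2182: Sat (+1)  2183: Sun (+1) ✓  2184: Tue (+2)  2185: Wed (+1)  2186: Thu (+1)
  2187: Fri (+1)  2188: Sun (+2) ✓  2189: Mon (+1)  2190: Tue (+1)
Sunday years: 2127, 2132, 2138, 2149, 2155, 2160, 2166, 2177, 2183, 2188 — 10 in total.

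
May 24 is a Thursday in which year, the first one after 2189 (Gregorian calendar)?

2192

From one year to the next, a fixed date's weekday advances by 1, or by 2 when a Feb 29 lies between the two dates.
2189: May 24 is Sunday.
2190: Monday (+1)
2191: Tuesday (+1)
2192: Thursday (+2)
May 24 falls on a Thursday in 2192.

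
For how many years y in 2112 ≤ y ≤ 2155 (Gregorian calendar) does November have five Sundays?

November has 30 days; it has five Sundays when Sunday falls among the first (month-length − 28) days — i.e. when November 1 is one of Sunday/Saturday.
November 1 by year: 2112:Tue 2113:Wed 2114:Thu 2115:Fri 2116:Sun✓ 2117:Mon 2118:Tue 2119:Wed 2120:Fri 2121:Sat✓ 2122:Sun✓ 2123:Mon 2124:Wed 2125:Thu 2126:Fri …(14 more)… 2141:Wed 2142:Thu 2143:Fri 2144:Sun✓ 2145:Mon 2146:Tue 2147:Wed 2148:Fri 2149:Sat✓ 2150:Sun✓ 2151:Mon 2152:Wed 2153:Thu 2154:Fri 2155:Sat✓
Years with five Sundays: 2116, 2121, 2122, 2127, 2132, 2133, 2138, 2139, 2144, 2149, 2150, 2155 → 12.

12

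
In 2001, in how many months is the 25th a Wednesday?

Check the 25th of each month of 2001: Jan 25: Thu, Feb 25: Sun, Mar 25: Sun, Apr 25: Wed, May 25: Fri, Jun 25: Mon, Jul 25: Wed, Aug 25: Sat, Sep 25: Tue, Oct 25: Thu, Nov 25: Sun, Dec 25: Tue.
Wednesday occurs in April, July — 2 months.

2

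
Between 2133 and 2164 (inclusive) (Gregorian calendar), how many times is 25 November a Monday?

4

Track 25 November's weekday year by year (advancing +1, or +2 across a Feb 29):
  2133: Wed  2134: Thu (+1)  2135: Fri (+1)  2136: Sun (+2)  2137: Mon (+1) ✓
  2138: Tue (+1)  2139: Wed (+1)  2140: Fri (+2)  2141: Sat (+1)  2142: Sun (+1)
  2143: Mon (+1) ✓  2144: Wed (+2)  2145: Thu (+1)  2146: Fri (+1)  … (4 more years) …
  2151: Thu (+1)  2152: Sat (+2)  2153: Sun (+1)  2154: Mon (+1) ✓  2155: Tue (+1)
  2156: Thu (+2)  2157: Fri (+1)  2158: Sat (+1)  2159: Sun (+1)  2160: Tue (+2)
  2161: Wed (+1)  2162: Thu (+1)  2163: Fri (+1)  2164: Sun (+2)
Monday years: 2137, 2143, 2148, 2154 — 4 in total.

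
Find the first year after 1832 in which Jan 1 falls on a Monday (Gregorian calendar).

Jan 1 advances by 2 weekdays after a leap year and by 1 after a common year.
1832: Jan 1 is Sunday (leap).
1833: Tuesday
1834: Wednesday
1835: Thursday
1836: Friday (leap)
1837: Sunday
1838: Monday
1838 begins on a Monday

1838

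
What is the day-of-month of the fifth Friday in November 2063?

November 1, 2063 is a Thursday, so the first Friday is the 2nd.
The fifth Friday is 2 + 28 = 30.

30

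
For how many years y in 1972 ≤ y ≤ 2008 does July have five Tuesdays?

July has 31 days; it has five Tuesdays when Tuesday falls among the first (month-length − 28) days — i.e. when July 1 is one of Tuesday/Monday/Sunday.
July 1 by year: 1972:Sat 1973:Sun✓ 1974:Mon✓ 1975:Tue✓ 1976:Thu 1977:Fri 1978:Sat 1979:Sun✓ 1980:Tue✓ 1981:Wed 1982:Thu 1983:Fri 1984:Sun✓ 1985:Mon✓ 1986:Tue✓ …(7 more)… 1994:Fri 1995:Sat 1996:Mon✓ 1997:Tue✓ 1998:Wed 1999:Thu 2000:Sat 2001:Sun✓ 2002:Mon✓ 2003:Tue✓ 2004:Thu 2005:Fri 2006:Sat 2007:Sun✓ 2008:Tue✓
Years with five Tuesdays: 1973, 1974, 1975, 1979, 1980, 1984, 1985, 1986, 1990, 1991, 1996, 1997, 2001, 2002, 2003, 2007, 2008 → 17.

17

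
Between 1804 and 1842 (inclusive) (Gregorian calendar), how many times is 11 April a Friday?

Track 11 April's weekday year by year (advancing +1, or +2 across a Feb 29):
  1804: Wed  1805: Thu (+1)  1806: Fri (+1) ✓  1807: Sat (+1)  1808: Mon (+2)
  1809: Tue (+1)  1810: Wed (+1)  1811: Thu (+1)  1812: Sat (+2)  1813: Sun (+1)
  1814: Mon (+1)  1815: Tue (+1)  1816: Thu (+2)  1817: Fri (+1) ✓  … (11 more years) …
  1829: Sat (+1)  1830: Sun (+1)  1831: Mon (+1)  1832: Wed (+2)  1833: Thu (+1)
  1834: Fri (+1) ✓  1835: Sat (+1)  1836: Mon (+2)  1837: Tue (+1)  1838: Wed (+1)
  1839: Thu (+1)  1840: Sat (+2)  1841: Sun (+1)  1842: Mon (+1)
Friday years: 1806, 1817, 1823, 1828, 1834 — 5 in total.

5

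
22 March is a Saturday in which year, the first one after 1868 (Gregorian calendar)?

From one year to the next, a fixed date's weekday advances by 1, or by 2 when a Feb 29 lies between the two dates.
1868: March 22 is Sunday.
1869: Monday (+1)
1870: Tuesday (+1)
1871: Wednesday (+1)
1872: Friday (+2)
1873: Saturday (+1)
22 March falls on a Saturday in 1873.

1873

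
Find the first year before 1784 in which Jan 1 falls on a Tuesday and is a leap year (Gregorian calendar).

1760

Jan 1 advances by 2 weekdays after a leap year and by 1 after a common year.
1784: Jan 1 is Thursday (leap).
1783: Wednesday
1782: Tuesday
1781: Monday
1780: Saturday (leap)
1779: Friday
1778: Thursday
1777: Wednesday
1776: Monday (leap)
1775: Sunday
1774: Saturday
1773: Friday
1772: Wednesday (leap)
1771: Tuesday
1770: Monday
1769: Sunday
1768: Friday (leap)
1767: Thursday
1766: Wednesday
1765: Tuesday
1764: Sunday (leap)
1763: Saturday
1762: Friday
1761: Thursday
1760: Tuesday (leap)
1760 begins on a Tuesday and is a leap year.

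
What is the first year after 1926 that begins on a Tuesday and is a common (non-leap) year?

Jan 1 advances by 2 weekdays after a leap year and by 1 after a common year.
1926: Jan 1 is Friday.
1927: Saturday
1928: Sunday (leap)
1929: Tuesday
1929 begins on a Tuesday and is a common year.

1929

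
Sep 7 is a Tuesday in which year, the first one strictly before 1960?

1954

From one year to the next, a fixed date's weekday advances by 1, or by 2 when a Feb 29 lies between the two dates.
1960: September 7 is Wednesday.
1959: Monday (−2)
1958: Sunday (−1)
1957: Saturday (−1)
1956: Friday (−1)
1955: Wednesday (−2)
1954: Tuesday (−1)
Sep 7 falls on a Tuesday in 1954.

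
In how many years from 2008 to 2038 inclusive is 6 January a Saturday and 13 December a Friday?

Check each year's weekday for 6 January and 13 December:
  2008: Sun/Sat  2009: Tue/Sun  2010: Wed/Mon  2011: Thu/Tue  2012: Fri/Thu  2013: Sun/Fri  2014: Mon/Sat  2015: Tue/Sun  2016: Wed/Tue  2017: Fri/Wed  2018: Sat/Thu  2019: Sun/Fri  2020: Mon/Sun  2021: Wed/Mon  …(3 more)…  2025: Mon/Sat  2026: Tue/Sun  2027: Wed/Mon  2028: Thu/Wed  2029: Sat/Thu  2030: Sun/Fri  2031: Mon/Sat  2032: Tue/Mon  2033: Thu/Tue  2034: Fri/Wed  2035: Sat/Thu  2036: Sun/Sat  2037: Tue/Sun  2038: Wed/Mon
Both conditions hold in: 2024 — 1.

1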